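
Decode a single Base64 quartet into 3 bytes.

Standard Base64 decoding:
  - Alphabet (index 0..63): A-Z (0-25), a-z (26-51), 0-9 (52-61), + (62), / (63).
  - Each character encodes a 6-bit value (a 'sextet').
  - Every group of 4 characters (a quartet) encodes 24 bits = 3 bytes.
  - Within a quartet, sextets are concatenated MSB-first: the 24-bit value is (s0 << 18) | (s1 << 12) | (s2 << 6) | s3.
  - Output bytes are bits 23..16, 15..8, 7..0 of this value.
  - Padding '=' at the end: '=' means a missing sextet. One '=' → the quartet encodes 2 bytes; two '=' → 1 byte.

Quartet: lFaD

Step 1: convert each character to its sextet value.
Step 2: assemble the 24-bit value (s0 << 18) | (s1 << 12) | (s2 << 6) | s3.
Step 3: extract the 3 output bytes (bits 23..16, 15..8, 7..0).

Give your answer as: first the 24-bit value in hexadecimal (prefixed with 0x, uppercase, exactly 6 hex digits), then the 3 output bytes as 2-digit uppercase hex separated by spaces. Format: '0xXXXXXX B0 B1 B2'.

Answer: 0x945683 94 56 83

Derivation:
Sextets: l=37, F=5, a=26, D=3
24-bit: (37<<18) | (5<<12) | (26<<6) | 3
      = 0x940000 | 0x005000 | 0x000680 | 0x000003
      = 0x945683
Bytes: (v>>16)&0xFF=94, (v>>8)&0xFF=56, v&0xFF=83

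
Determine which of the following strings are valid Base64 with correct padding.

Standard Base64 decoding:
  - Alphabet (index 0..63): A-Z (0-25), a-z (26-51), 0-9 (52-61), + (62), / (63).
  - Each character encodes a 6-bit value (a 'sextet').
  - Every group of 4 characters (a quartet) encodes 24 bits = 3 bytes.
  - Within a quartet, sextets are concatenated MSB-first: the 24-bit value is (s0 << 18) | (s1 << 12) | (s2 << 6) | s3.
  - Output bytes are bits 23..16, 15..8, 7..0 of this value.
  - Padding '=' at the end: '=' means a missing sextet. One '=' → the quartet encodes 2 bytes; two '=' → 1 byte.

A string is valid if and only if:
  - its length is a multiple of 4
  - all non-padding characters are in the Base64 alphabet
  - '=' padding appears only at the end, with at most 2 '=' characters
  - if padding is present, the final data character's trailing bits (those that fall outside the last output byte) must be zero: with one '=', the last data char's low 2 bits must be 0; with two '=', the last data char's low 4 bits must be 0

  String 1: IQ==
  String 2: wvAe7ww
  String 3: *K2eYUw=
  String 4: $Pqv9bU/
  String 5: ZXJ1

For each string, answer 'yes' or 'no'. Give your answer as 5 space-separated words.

String 1: 'IQ==' → valid
String 2: 'wvAe7ww' → invalid (len=7 not mult of 4)
String 3: '*K2eYUw=' → invalid (bad char(s): ['*'])
String 4: '$Pqv9bU/' → invalid (bad char(s): ['$'])
String 5: 'ZXJ1' → valid

Answer: yes no no no yes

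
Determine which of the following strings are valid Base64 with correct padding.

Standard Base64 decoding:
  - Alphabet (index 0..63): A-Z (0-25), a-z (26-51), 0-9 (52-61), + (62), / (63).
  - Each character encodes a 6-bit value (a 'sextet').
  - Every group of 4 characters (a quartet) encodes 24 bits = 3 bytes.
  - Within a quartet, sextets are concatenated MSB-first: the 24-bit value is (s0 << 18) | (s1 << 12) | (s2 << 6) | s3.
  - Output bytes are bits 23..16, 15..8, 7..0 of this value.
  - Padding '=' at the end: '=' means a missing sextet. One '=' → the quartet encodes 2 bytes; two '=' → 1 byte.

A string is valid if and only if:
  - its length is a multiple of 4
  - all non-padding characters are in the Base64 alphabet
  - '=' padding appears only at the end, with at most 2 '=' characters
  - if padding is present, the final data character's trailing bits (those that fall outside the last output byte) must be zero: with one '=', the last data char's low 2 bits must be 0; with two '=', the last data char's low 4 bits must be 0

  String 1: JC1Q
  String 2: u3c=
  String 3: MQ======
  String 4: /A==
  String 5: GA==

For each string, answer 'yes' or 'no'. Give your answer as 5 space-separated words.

Answer: yes yes no yes yes

Derivation:
String 1: 'JC1Q' → valid
String 2: 'u3c=' → valid
String 3: 'MQ======' → invalid (6 pad chars (max 2))
String 4: '/A==' → valid
String 5: 'GA==' → valid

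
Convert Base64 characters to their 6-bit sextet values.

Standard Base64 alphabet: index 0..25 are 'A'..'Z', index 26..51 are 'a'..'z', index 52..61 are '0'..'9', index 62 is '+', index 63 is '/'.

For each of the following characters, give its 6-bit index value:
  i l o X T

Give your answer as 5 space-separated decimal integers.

'i': a..z range, 26 + ord('i') − ord('a') = 34
'l': a..z range, 26 + ord('l') − ord('a') = 37
'o': a..z range, 26 + ord('o') − ord('a') = 40
'X': A..Z range, ord('X') − ord('A') = 23
'T': A..Z range, ord('T') − ord('A') = 19

Answer: 34 37 40 23 19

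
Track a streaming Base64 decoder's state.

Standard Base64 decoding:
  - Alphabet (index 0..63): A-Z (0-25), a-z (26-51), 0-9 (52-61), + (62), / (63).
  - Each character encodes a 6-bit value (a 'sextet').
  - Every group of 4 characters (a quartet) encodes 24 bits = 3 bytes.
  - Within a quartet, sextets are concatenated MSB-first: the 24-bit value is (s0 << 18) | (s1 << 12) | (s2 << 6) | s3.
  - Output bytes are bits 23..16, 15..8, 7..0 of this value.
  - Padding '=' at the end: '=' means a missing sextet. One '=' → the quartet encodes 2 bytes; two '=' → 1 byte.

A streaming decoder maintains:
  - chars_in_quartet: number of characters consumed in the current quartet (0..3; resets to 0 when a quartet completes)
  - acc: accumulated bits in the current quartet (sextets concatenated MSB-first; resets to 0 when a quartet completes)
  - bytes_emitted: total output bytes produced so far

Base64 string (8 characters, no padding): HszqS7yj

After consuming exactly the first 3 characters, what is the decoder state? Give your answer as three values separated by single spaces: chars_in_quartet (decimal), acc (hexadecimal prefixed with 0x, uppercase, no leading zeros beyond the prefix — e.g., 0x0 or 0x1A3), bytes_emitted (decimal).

Answer: 3 0x7B33 0

Derivation:
After char 0 ('H'=7): chars_in_quartet=1 acc=0x7 bytes_emitted=0
After char 1 ('s'=44): chars_in_quartet=2 acc=0x1EC bytes_emitted=0
After char 2 ('z'=51): chars_in_quartet=3 acc=0x7B33 bytes_emitted=0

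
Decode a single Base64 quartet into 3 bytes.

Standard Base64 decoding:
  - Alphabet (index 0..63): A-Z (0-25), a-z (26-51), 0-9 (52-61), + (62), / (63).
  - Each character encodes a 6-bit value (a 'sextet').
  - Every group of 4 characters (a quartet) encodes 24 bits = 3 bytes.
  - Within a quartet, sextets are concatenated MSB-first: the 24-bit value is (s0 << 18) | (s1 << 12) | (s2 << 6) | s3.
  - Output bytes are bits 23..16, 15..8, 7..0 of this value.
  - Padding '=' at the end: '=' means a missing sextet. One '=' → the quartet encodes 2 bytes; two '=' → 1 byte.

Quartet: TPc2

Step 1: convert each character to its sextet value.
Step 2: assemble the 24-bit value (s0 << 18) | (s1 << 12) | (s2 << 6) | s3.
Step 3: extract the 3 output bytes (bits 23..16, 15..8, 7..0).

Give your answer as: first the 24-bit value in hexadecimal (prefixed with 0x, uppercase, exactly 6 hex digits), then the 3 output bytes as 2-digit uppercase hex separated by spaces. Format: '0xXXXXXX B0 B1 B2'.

Sextets: T=19, P=15, c=28, 2=54
24-bit: (19<<18) | (15<<12) | (28<<6) | 54
      = 0x4C0000 | 0x00F000 | 0x000700 | 0x000036
      = 0x4CF736
Bytes: (v>>16)&0xFF=4C, (v>>8)&0xFF=F7, v&0xFF=36

Answer: 0x4CF736 4C F7 36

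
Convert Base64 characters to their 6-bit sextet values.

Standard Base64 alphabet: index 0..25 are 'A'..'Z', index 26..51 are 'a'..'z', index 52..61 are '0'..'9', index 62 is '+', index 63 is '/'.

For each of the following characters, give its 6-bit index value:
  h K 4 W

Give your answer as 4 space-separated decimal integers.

Answer: 33 10 56 22

Derivation:
'h': a..z range, 26 + ord('h') − ord('a') = 33
'K': A..Z range, ord('K') − ord('A') = 10
'4': 0..9 range, 52 + ord('4') − ord('0') = 56
'W': A..Z range, ord('W') − ord('A') = 22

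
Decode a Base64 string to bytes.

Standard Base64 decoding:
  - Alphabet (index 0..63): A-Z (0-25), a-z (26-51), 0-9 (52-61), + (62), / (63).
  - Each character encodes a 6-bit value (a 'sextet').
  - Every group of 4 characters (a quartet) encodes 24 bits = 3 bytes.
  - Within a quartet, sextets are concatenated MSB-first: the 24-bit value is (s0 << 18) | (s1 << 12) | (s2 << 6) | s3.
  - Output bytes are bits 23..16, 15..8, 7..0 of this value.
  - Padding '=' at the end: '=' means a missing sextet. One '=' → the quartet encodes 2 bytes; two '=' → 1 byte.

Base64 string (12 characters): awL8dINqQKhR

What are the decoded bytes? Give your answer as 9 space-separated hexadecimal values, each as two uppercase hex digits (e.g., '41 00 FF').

Answer: 6B 02 FC 74 83 6A 40 A8 51

Derivation:
After char 0 ('a'=26): chars_in_quartet=1 acc=0x1A bytes_emitted=0
After char 1 ('w'=48): chars_in_quartet=2 acc=0x6B0 bytes_emitted=0
After char 2 ('L'=11): chars_in_quartet=3 acc=0x1AC0B bytes_emitted=0
After char 3 ('8'=60): chars_in_quartet=4 acc=0x6B02FC -> emit 6B 02 FC, reset; bytes_emitted=3
After char 4 ('d'=29): chars_in_quartet=1 acc=0x1D bytes_emitted=3
After char 5 ('I'=8): chars_in_quartet=2 acc=0x748 bytes_emitted=3
After char 6 ('N'=13): chars_in_quartet=3 acc=0x1D20D bytes_emitted=3
After char 7 ('q'=42): chars_in_quartet=4 acc=0x74836A -> emit 74 83 6A, reset; bytes_emitted=6
After char 8 ('Q'=16): chars_in_quartet=1 acc=0x10 bytes_emitted=6
After char 9 ('K'=10): chars_in_quartet=2 acc=0x40A bytes_emitted=6
After char 10 ('h'=33): chars_in_quartet=3 acc=0x102A1 bytes_emitted=6
After char 11 ('R'=17): chars_in_quartet=4 acc=0x40A851 -> emit 40 A8 51, reset; bytes_emitted=9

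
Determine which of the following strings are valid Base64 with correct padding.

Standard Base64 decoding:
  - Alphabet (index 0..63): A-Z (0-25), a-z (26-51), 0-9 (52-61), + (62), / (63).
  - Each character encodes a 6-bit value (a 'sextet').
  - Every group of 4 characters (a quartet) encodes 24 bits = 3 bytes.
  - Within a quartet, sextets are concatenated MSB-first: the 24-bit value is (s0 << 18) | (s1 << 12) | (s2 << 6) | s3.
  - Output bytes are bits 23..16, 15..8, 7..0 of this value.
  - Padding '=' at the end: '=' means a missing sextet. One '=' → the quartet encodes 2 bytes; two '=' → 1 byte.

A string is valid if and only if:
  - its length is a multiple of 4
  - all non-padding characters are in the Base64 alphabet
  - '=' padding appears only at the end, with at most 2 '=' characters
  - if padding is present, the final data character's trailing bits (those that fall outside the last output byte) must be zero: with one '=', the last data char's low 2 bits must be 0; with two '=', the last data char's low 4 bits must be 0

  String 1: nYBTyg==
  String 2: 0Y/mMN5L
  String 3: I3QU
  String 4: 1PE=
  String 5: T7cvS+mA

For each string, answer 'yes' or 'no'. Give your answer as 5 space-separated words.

String 1: 'nYBTyg==' → valid
String 2: '0Y/mMN5L' → valid
String 3: 'I3QU' → valid
String 4: '1PE=' → valid
String 5: 'T7cvS+mA' → valid

Answer: yes yes yes yes yes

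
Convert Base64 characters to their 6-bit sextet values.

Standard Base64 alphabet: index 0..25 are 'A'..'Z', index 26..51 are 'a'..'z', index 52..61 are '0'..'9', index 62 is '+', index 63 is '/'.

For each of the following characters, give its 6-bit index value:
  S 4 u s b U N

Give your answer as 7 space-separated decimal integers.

Answer: 18 56 46 44 27 20 13

Derivation:
'S': A..Z range, ord('S') − ord('A') = 18
'4': 0..9 range, 52 + ord('4') − ord('0') = 56
'u': a..z range, 26 + ord('u') − ord('a') = 46
's': a..z range, 26 + ord('s') − ord('a') = 44
'b': a..z range, 26 + ord('b') − ord('a') = 27
'U': A..Z range, ord('U') − ord('A') = 20
'N': A..Z range, ord('N') − ord('A') = 13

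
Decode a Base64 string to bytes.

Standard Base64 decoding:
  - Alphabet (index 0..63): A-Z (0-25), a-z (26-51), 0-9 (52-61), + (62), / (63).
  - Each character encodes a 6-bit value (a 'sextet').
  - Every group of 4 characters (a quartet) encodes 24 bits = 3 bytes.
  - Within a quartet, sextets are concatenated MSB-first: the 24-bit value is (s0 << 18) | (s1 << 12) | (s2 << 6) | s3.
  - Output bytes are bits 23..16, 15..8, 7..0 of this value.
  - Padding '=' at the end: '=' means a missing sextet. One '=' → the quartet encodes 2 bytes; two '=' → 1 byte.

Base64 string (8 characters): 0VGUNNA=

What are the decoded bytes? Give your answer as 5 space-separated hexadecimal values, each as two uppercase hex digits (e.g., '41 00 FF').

After char 0 ('0'=52): chars_in_quartet=1 acc=0x34 bytes_emitted=0
After char 1 ('V'=21): chars_in_quartet=2 acc=0xD15 bytes_emitted=0
After char 2 ('G'=6): chars_in_quartet=3 acc=0x34546 bytes_emitted=0
After char 3 ('U'=20): chars_in_quartet=4 acc=0xD15194 -> emit D1 51 94, reset; bytes_emitted=3
After char 4 ('N'=13): chars_in_quartet=1 acc=0xD bytes_emitted=3
After char 5 ('N'=13): chars_in_quartet=2 acc=0x34D bytes_emitted=3
After char 6 ('A'=0): chars_in_quartet=3 acc=0xD340 bytes_emitted=3
Padding '=': partial quartet acc=0xD340 -> emit 34 D0; bytes_emitted=5

Answer: D1 51 94 34 D0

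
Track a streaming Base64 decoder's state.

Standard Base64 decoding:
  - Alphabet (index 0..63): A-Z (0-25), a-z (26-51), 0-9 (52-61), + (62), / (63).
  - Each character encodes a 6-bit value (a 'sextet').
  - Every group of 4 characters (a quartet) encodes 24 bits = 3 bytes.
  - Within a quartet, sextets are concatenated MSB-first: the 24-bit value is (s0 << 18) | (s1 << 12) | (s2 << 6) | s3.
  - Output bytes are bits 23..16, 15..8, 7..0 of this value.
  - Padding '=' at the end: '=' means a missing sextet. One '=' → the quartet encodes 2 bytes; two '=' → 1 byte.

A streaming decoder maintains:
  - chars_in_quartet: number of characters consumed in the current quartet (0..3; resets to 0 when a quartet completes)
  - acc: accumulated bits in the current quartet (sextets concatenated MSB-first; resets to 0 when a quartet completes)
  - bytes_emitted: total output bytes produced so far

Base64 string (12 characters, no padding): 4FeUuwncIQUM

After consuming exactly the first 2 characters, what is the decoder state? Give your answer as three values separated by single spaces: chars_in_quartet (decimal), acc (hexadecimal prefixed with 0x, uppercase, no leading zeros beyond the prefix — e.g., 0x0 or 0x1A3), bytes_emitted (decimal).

After char 0 ('4'=56): chars_in_quartet=1 acc=0x38 bytes_emitted=0
After char 1 ('F'=5): chars_in_quartet=2 acc=0xE05 bytes_emitted=0

Answer: 2 0xE05 0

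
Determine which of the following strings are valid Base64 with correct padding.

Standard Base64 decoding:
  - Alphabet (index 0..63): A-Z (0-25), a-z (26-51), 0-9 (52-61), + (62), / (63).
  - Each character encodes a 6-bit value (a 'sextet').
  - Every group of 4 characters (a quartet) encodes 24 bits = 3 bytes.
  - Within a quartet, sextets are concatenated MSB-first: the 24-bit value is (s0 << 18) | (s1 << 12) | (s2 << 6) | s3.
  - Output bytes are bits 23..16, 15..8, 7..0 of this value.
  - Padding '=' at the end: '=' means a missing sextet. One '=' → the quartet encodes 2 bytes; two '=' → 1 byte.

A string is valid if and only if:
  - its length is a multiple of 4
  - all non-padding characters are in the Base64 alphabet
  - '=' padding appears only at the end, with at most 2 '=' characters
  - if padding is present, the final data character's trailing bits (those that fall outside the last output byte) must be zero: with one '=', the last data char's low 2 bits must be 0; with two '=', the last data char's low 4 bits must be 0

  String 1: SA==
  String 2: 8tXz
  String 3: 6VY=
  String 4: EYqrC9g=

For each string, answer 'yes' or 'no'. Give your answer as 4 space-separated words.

Answer: yes yes yes yes

Derivation:
String 1: 'SA==' → valid
String 2: '8tXz' → valid
String 3: '6VY=' → valid
String 4: 'EYqrC9g=' → valid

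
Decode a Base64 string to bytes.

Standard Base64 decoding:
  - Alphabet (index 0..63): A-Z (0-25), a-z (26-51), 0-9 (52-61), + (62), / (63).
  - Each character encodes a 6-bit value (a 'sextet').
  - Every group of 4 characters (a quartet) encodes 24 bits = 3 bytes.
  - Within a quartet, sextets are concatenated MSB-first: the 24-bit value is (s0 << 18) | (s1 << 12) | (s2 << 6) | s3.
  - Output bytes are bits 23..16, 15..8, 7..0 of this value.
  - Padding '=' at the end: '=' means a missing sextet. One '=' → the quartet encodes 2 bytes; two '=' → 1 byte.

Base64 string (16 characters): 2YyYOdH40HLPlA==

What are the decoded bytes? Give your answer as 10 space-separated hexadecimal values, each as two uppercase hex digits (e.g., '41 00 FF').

After char 0 ('2'=54): chars_in_quartet=1 acc=0x36 bytes_emitted=0
After char 1 ('Y'=24): chars_in_quartet=2 acc=0xD98 bytes_emitted=0
After char 2 ('y'=50): chars_in_quartet=3 acc=0x36632 bytes_emitted=0
After char 3 ('Y'=24): chars_in_quartet=4 acc=0xD98C98 -> emit D9 8C 98, reset; bytes_emitted=3
After char 4 ('O'=14): chars_in_quartet=1 acc=0xE bytes_emitted=3
After char 5 ('d'=29): chars_in_quartet=2 acc=0x39D bytes_emitted=3
After char 6 ('H'=7): chars_in_quartet=3 acc=0xE747 bytes_emitted=3
After char 7 ('4'=56): chars_in_quartet=4 acc=0x39D1F8 -> emit 39 D1 F8, reset; bytes_emitted=6
After char 8 ('0'=52): chars_in_quartet=1 acc=0x34 bytes_emitted=6
After char 9 ('H'=7): chars_in_quartet=2 acc=0xD07 bytes_emitted=6
After char 10 ('L'=11): chars_in_quartet=3 acc=0x341CB bytes_emitted=6
After char 11 ('P'=15): chars_in_quartet=4 acc=0xD072CF -> emit D0 72 CF, reset; bytes_emitted=9
After char 12 ('l'=37): chars_in_quartet=1 acc=0x25 bytes_emitted=9
After char 13 ('A'=0): chars_in_quartet=2 acc=0x940 bytes_emitted=9
Padding '==': partial quartet acc=0x940 -> emit 94; bytes_emitted=10

Answer: D9 8C 98 39 D1 F8 D0 72 CF 94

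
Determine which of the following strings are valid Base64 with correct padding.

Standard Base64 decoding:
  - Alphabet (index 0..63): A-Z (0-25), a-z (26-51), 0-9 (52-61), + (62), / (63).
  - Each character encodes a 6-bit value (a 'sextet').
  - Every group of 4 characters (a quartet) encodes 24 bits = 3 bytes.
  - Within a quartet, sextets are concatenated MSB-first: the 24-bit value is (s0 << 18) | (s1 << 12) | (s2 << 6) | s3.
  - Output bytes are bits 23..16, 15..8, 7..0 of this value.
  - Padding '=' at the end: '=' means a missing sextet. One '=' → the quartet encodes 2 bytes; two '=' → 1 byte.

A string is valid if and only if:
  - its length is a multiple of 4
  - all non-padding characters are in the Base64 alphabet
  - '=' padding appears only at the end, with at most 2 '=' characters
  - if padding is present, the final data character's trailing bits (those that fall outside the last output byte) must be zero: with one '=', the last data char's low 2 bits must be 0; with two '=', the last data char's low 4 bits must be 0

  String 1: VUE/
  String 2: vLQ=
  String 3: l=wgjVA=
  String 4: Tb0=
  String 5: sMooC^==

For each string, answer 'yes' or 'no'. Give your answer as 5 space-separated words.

Answer: yes yes no yes no

Derivation:
String 1: 'VUE/' → valid
String 2: 'vLQ=' → valid
String 3: 'l=wgjVA=' → invalid (bad char(s): ['=']; '=' in middle)
String 4: 'Tb0=' → valid
String 5: 'sMooC^==' → invalid (bad char(s): ['^'])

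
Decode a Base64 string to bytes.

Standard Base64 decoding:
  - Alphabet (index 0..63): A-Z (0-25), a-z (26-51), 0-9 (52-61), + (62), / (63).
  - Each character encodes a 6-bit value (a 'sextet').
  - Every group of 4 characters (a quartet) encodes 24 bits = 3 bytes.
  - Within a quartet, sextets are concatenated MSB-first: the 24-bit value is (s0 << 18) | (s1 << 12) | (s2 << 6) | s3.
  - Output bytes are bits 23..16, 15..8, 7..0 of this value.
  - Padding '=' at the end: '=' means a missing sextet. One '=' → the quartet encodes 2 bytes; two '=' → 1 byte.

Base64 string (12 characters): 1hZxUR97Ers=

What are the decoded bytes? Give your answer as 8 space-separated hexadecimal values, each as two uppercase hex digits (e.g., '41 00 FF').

Answer: D6 16 71 51 1F 7B 12 BB

Derivation:
After char 0 ('1'=53): chars_in_quartet=1 acc=0x35 bytes_emitted=0
After char 1 ('h'=33): chars_in_quartet=2 acc=0xD61 bytes_emitted=0
After char 2 ('Z'=25): chars_in_quartet=3 acc=0x35859 bytes_emitted=0
After char 3 ('x'=49): chars_in_quartet=4 acc=0xD61671 -> emit D6 16 71, reset; bytes_emitted=3
After char 4 ('U'=20): chars_in_quartet=1 acc=0x14 bytes_emitted=3
After char 5 ('R'=17): chars_in_quartet=2 acc=0x511 bytes_emitted=3
After char 6 ('9'=61): chars_in_quartet=3 acc=0x1447D bytes_emitted=3
After char 7 ('7'=59): chars_in_quartet=4 acc=0x511F7B -> emit 51 1F 7B, reset; bytes_emitted=6
After char 8 ('E'=4): chars_in_quartet=1 acc=0x4 bytes_emitted=6
After char 9 ('r'=43): chars_in_quartet=2 acc=0x12B bytes_emitted=6
After char 10 ('s'=44): chars_in_quartet=3 acc=0x4AEC bytes_emitted=6
Padding '=': partial quartet acc=0x4AEC -> emit 12 BB; bytes_emitted=8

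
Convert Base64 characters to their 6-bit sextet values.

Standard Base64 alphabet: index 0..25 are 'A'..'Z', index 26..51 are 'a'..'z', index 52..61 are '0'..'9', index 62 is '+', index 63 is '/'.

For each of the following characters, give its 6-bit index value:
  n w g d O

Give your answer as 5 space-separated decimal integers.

'n': a..z range, 26 + ord('n') − ord('a') = 39
'w': a..z range, 26 + ord('w') − ord('a') = 48
'g': a..z range, 26 + ord('g') − ord('a') = 32
'd': a..z range, 26 + ord('d') − ord('a') = 29
'O': A..Z range, ord('O') − ord('A') = 14

Answer: 39 48 32 29 14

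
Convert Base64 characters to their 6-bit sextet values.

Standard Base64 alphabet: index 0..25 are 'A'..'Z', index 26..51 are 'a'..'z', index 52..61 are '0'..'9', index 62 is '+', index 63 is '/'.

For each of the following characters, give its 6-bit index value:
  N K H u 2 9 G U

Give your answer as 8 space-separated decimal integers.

Answer: 13 10 7 46 54 61 6 20

Derivation:
'N': A..Z range, ord('N') − ord('A') = 13
'K': A..Z range, ord('K') − ord('A') = 10
'H': A..Z range, ord('H') − ord('A') = 7
'u': a..z range, 26 + ord('u') − ord('a') = 46
'2': 0..9 range, 52 + ord('2') − ord('0') = 54
'9': 0..9 range, 52 + ord('9') − ord('0') = 61
'G': A..Z range, ord('G') − ord('A') = 6
'U': A..Z range, ord('U') − ord('A') = 20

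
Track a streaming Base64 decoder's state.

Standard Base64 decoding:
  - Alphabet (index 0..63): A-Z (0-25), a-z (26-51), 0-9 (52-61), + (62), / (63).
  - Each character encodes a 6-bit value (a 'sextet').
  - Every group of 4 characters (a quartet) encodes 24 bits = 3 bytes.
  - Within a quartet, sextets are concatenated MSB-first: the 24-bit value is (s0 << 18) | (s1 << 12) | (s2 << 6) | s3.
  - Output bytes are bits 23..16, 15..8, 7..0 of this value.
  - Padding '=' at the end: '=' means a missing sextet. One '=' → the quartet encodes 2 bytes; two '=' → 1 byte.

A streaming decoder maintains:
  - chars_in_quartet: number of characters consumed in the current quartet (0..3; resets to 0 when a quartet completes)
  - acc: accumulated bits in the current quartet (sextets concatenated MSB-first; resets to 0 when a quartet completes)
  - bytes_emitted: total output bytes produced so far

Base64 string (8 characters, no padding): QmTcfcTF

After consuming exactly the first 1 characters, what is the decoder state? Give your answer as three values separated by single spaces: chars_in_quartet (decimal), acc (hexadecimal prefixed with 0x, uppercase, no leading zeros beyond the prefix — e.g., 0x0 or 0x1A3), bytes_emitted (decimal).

Answer: 1 0x10 0

Derivation:
After char 0 ('Q'=16): chars_in_quartet=1 acc=0x10 bytes_emitted=0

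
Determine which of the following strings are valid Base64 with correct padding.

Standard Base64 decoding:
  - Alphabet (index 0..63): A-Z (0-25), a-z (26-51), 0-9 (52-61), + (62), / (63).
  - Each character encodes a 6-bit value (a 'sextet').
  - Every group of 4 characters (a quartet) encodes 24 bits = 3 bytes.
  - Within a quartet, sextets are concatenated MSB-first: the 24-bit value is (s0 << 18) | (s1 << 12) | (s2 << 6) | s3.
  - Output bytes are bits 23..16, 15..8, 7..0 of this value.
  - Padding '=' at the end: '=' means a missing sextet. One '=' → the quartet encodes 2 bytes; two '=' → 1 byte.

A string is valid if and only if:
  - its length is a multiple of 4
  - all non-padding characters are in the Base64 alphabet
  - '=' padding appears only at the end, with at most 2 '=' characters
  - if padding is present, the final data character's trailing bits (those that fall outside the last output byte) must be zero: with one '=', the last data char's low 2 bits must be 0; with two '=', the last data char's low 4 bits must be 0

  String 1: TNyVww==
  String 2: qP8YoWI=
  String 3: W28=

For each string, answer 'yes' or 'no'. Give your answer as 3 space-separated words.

String 1: 'TNyVww==' → valid
String 2: 'qP8YoWI=' → valid
String 3: 'W28=' → valid

Answer: yes yes yes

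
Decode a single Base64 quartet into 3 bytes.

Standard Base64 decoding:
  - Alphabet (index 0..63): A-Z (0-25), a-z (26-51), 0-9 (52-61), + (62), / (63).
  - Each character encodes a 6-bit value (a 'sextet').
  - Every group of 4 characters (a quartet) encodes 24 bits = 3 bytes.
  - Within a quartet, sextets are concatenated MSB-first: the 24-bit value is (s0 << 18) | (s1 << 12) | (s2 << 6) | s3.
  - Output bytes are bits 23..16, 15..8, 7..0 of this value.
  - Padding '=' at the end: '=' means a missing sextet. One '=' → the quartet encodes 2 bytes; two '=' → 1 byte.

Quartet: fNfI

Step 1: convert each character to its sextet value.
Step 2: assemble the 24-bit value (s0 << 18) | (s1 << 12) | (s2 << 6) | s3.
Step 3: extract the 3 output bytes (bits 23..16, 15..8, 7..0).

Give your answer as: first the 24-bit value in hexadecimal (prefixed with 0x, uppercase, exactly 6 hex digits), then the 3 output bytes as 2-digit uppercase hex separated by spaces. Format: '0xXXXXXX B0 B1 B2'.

Sextets: f=31, N=13, f=31, I=8
24-bit: (31<<18) | (13<<12) | (31<<6) | 8
      = 0x7C0000 | 0x00D000 | 0x0007C0 | 0x000008
      = 0x7CD7C8
Bytes: (v>>16)&0xFF=7C, (v>>8)&0xFF=D7, v&0xFF=C8

Answer: 0x7CD7C8 7C D7 C8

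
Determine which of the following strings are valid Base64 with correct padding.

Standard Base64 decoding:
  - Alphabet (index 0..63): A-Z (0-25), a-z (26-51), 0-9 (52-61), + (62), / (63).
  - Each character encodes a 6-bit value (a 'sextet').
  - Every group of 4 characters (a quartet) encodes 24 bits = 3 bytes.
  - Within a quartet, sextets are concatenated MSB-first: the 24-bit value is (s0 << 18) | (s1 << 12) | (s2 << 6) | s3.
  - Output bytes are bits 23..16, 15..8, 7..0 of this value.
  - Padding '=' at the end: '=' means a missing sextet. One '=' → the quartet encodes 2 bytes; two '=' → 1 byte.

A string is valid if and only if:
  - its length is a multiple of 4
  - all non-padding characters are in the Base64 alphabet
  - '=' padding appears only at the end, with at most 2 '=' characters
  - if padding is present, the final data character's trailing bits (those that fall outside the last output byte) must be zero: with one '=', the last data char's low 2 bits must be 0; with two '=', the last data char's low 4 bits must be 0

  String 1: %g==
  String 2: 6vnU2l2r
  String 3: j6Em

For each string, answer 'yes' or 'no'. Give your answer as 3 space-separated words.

Answer: no yes yes

Derivation:
String 1: '%g==' → invalid (bad char(s): ['%'])
String 2: '6vnU2l2r' → valid
String 3: 'j6Em' → valid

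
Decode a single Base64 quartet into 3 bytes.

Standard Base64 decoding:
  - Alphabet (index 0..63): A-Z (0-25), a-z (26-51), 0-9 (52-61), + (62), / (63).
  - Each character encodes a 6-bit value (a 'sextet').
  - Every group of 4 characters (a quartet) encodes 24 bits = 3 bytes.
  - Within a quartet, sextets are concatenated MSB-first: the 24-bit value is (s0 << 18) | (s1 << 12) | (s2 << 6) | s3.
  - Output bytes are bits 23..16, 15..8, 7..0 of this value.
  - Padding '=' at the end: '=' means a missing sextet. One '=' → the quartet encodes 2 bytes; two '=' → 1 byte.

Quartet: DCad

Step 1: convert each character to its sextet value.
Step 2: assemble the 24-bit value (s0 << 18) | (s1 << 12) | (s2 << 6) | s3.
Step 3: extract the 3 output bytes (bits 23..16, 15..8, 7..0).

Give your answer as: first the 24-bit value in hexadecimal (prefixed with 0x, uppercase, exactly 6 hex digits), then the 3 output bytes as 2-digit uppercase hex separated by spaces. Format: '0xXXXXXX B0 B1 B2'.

Answer: 0x0C269D 0C 26 9D

Derivation:
Sextets: D=3, C=2, a=26, d=29
24-bit: (3<<18) | (2<<12) | (26<<6) | 29
      = 0x0C0000 | 0x002000 | 0x000680 | 0x00001D
      = 0x0C269D
Bytes: (v>>16)&0xFF=0C, (v>>8)&0xFF=26, v&0xFF=9D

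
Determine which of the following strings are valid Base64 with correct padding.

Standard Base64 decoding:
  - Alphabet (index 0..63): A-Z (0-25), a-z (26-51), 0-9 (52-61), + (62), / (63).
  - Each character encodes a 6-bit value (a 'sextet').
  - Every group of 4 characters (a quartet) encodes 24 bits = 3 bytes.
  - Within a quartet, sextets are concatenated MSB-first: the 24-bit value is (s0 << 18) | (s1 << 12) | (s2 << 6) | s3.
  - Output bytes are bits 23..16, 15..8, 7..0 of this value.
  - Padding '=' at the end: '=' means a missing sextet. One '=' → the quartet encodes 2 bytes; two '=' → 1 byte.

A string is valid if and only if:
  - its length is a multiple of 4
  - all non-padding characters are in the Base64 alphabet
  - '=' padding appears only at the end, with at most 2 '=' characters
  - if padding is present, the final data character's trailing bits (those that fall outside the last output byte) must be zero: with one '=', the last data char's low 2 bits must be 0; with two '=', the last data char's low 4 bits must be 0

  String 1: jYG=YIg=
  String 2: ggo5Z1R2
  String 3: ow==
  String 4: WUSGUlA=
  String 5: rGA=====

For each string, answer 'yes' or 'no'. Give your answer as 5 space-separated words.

String 1: 'jYG=YIg=' → invalid (bad char(s): ['=']; '=' in middle)
String 2: 'ggo5Z1R2' → valid
String 3: 'ow==' → valid
String 4: 'WUSGUlA=' → valid
String 5: 'rGA=====' → invalid (5 pad chars (max 2))

Answer: no yes yes yes no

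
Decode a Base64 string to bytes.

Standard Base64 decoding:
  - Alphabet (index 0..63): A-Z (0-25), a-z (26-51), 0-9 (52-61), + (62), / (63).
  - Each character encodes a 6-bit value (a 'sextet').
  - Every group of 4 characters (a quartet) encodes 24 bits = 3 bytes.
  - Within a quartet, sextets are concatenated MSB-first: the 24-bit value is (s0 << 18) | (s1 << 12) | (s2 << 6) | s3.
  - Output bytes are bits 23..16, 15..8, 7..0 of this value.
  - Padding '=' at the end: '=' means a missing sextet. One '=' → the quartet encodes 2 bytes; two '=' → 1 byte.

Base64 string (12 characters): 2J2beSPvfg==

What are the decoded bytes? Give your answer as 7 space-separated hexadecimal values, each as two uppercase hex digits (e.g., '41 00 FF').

Answer: D8 9D 9B 79 23 EF 7E

Derivation:
After char 0 ('2'=54): chars_in_quartet=1 acc=0x36 bytes_emitted=0
After char 1 ('J'=9): chars_in_quartet=2 acc=0xD89 bytes_emitted=0
After char 2 ('2'=54): chars_in_quartet=3 acc=0x36276 bytes_emitted=0
After char 3 ('b'=27): chars_in_quartet=4 acc=0xD89D9B -> emit D8 9D 9B, reset; bytes_emitted=3
After char 4 ('e'=30): chars_in_quartet=1 acc=0x1E bytes_emitted=3
After char 5 ('S'=18): chars_in_quartet=2 acc=0x792 bytes_emitted=3
After char 6 ('P'=15): chars_in_quartet=3 acc=0x1E48F bytes_emitted=3
After char 7 ('v'=47): chars_in_quartet=4 acc=0x7923EF -> emit 79 23 EF, reset; bytes_emitted=6
After char 8 ('f'=31): chars_in_quartet=1 acc=0x1F bytes_emitted=6
After char 9 ('g'=32): chars_in_quartet=2 acc=0x7E0 bytes_emitted=6
Padding '==': partial quartet acc=0x7E0 -> emit 7E; bytes_emitted=7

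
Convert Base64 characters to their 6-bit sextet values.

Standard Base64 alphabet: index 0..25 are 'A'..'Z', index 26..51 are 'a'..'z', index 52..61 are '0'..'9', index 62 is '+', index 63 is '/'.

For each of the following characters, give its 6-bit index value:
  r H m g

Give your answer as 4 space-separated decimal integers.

'r': a..z range, 26 + ord('r') − ord('a') = 43
'H': A..Z range, ord('H') − ord('A') = 7
'm': a..z range, 26 + ord('m') − ord('a') = 38
'g': a..z range, 26 + ord('g') − ord('a') = 32

Answer: 43 7 38 32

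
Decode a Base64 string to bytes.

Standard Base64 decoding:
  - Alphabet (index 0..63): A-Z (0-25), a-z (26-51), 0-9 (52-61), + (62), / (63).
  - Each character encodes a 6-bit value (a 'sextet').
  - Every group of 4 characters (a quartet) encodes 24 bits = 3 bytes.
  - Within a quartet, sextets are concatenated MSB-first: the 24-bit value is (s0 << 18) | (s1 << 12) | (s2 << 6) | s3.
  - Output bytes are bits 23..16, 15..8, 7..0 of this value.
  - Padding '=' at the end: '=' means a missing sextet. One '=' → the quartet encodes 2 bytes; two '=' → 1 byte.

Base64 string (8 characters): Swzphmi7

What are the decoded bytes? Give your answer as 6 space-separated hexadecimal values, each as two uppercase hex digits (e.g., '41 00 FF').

After char 0 ('S'=18): chars_in_quartet=1 acc=0x12 bytes_emitted=0
After char 1 ('w'=48): chars_in_quartet=2 acc=0x4B0 bytes_emitted=0
After char 2 ('z'=51): chars_in_quartet=3 acc=0x12C33 bytes_emitted=0
After char 3 ('p'=41): chars_in_quartet=4 acc=0x4B0CE9 -> emit 4B 0C E9, reset; bytes_emitted=3
After char 4 ('h'=33): chars_in_quartet=1 acc=0x21 bytes_emitted=3
After char 5 ('m'=38): chars_in_quartet=2 acc=0x866 bytes_emitted=3
After char 6 ('i'=34): chars_in_quartet=3 acc=0x219A2 bytes_emitted=3
After char 7 ('7'=59): chars_in_quartet=4 acc=0x8668BB -> emit 86 68 BB, reset; bytes_emitted=6

Answer: 4B 0C E9 86 68 BB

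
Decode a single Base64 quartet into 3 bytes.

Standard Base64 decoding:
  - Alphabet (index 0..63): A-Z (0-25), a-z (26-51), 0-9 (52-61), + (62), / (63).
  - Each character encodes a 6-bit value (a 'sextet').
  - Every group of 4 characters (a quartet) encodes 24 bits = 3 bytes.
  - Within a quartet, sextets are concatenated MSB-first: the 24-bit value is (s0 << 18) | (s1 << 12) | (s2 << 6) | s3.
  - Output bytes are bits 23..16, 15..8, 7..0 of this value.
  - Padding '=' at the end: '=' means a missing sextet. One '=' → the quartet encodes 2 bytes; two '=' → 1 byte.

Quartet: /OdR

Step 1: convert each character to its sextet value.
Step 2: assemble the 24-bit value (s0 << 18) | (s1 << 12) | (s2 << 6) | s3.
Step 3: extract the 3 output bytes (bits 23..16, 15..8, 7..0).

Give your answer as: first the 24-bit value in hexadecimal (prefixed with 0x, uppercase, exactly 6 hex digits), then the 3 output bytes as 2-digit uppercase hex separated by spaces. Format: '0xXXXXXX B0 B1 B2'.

Answer: 0xFCE751 FC E7 51

Derivation:
Sextets: /=63, O=14, d=29, R=17
24-bit: (63<<18) | (14<<12) | (29<<6) | 17
      = 0xFC0000 | 0x00E000 | 0x000740 | 0x000011
      = 0xFCE751
Bytes: (v>>16)&0xFF=FC, (v>>8)&0xFF=E7, v&0xFF=51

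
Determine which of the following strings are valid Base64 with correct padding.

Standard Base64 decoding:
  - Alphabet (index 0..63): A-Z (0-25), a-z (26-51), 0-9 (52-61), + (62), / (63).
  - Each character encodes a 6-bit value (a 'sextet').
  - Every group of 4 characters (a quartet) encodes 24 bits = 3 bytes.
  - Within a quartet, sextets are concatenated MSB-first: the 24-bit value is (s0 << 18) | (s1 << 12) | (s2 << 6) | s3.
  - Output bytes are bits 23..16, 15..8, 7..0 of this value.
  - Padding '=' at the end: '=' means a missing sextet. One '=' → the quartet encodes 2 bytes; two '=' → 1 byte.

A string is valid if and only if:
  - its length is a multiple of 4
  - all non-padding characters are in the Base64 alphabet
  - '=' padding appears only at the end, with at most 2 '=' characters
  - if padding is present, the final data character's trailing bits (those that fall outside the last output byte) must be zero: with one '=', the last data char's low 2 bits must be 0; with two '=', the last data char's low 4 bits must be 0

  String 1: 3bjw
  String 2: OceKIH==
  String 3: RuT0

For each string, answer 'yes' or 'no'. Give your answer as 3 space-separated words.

String 1: '3bjw' → valid
String 2: 'OceKIH==' → invalid (bad trailing bits)
String 3: 'RuT0' → valid

Answer: yes no yes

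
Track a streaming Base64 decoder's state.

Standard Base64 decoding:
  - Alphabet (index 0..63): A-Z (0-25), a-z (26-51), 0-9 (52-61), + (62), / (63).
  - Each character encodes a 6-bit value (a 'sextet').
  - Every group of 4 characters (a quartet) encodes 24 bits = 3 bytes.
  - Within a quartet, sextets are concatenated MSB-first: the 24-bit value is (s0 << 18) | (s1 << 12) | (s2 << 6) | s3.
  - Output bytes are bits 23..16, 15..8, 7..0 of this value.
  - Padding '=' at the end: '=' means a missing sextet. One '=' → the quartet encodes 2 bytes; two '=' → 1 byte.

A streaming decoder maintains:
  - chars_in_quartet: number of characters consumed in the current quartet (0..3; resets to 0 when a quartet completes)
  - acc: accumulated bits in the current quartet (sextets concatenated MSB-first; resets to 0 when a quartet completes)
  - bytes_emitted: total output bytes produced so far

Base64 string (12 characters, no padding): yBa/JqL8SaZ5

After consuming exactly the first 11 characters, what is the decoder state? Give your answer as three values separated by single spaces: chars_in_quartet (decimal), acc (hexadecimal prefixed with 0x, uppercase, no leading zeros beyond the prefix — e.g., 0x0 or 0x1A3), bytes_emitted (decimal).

Answer: 3 0x12699 6

Derivation:
After char 0 ('y'=50): chars_in_quartet=1 acc=0x32 bytes_emitted=0
After char 1 ('B'=1): chars_in_quartet=2 acc=0xC81 bytes_emitted=0
After char 2 ('a'=26): chars_in_quartet=3 acc=0x3205A bytes_emitted=0
After char 3 ('/'=63): chars_in_quartet=4 acc=0xC816BF -> emit C8 16 BF, reset; bytes_emitted=3
After char 4 ('J'=9): chars_in_quartet=1 acc=0x9 bytes_emitted=3
After char 5 ('q'=42): chars_in_quartet=2 acc=0x26A bytes_emitted=3
After char 6 ('L'=11): chars_in_quartet=3 acc=0x9A8B bytes_emitted=3
After char 7 ('8'=60): chars_in_quartet=4 acc=0x26A2FC -> emit 26 A2 FC, reset; bytes_emitted=6
After char 8 ('S'=18): chars_in_quartet=1 acc=0x12 bytes_emitted=6
After char 9 ('a'=26): chars_in_quartet=2 acc=0x49A bytes_emitted=6
After char 10 ('Z'=25): chars_in_quartet=3 acc=0x12699 bytes_emitted=6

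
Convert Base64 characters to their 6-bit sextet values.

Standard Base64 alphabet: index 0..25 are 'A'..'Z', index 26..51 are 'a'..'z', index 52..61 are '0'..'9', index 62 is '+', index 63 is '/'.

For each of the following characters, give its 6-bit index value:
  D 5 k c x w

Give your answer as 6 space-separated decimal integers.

'D': A..Z range, ord('D') − ord('A') = 3
'5': 0..9 range, 52 + ord('5') − ord('0') = 57
'k': a..z range, 26 + ord('k') − ord('a') = 36
'c': a..z range, 26 + ord('c') − ord('a') = 28
'x': a..z range, 26 + ord('x') − ord('a') = 49
'w': a..z range, 26 + ord('w') − ord('a') = 48

Answer: 3 57 36 28 49 48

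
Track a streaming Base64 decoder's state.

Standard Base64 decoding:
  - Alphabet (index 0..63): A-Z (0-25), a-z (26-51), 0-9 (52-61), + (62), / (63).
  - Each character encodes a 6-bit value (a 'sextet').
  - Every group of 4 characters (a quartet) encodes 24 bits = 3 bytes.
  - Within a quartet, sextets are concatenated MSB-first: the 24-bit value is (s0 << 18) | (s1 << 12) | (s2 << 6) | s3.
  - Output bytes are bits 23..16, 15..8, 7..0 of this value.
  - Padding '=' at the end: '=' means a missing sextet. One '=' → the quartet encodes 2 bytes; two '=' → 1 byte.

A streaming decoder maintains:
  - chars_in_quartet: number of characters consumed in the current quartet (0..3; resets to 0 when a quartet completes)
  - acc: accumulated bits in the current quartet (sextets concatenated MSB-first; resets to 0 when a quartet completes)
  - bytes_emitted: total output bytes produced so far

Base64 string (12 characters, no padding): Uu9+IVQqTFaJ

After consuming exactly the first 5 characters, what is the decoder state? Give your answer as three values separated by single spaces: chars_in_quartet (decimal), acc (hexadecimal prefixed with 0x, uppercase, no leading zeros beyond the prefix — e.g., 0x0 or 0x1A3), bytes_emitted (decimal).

After char 0 ('U'=20): chars_in_quartet=1 acc=0x14 bytes_emitted=0
After char 1 ('u'=46): chars_in_quartet=2 acc=0x52E bytes_emitted=0
After char 2 ('9'=61): chars_in_quartet=3 acc=0x14BBD bytes_emitted=0
After char 3 ('+'=62): chars_in_quartet=4 acc=0x52EF7E -> emit 52 EF 7E, reset; bytes_emitted=3
After char 4 ('I'=8): chars_in_quartet=1 acc=0x8 bytes_emitted=3

Answer: 1 0x8 3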